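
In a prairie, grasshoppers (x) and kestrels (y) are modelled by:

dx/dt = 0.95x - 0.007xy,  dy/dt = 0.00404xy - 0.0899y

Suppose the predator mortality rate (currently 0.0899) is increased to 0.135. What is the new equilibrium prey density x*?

x* ≈ 33.4

At the interior fixed point, setting dy/dt = 0 with y > 0 fixes x* = (predator death rate)/(xy coefficient) — independent of the other coefficients.
With the change, x* = 0.135/0.00404 = 33.4; it rises from 22.3.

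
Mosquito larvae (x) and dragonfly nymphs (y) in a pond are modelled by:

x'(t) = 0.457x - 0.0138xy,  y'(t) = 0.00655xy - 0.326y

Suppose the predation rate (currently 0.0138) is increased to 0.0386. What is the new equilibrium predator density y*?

y* ≈ 11.8

At the interior fixed point, setting dx/dt = 0 with x > 0 fixes y* = (prey growth rate)/(xy coefficient) — independent of the other coefficients.
With the change, y* = 0.457/0.0386 = 11.8; it falls from 33.1.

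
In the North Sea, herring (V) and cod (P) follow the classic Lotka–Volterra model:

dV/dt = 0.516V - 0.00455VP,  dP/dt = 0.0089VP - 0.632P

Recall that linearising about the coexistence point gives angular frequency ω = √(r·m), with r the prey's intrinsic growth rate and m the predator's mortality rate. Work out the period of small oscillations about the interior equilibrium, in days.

T ≈ 11 days

Here r = 0.516 and m = 0.632, so r·m = 0.326.
ω = √0.326 = 0.571 per day, hence T = 2π/ω ≈ 11 days.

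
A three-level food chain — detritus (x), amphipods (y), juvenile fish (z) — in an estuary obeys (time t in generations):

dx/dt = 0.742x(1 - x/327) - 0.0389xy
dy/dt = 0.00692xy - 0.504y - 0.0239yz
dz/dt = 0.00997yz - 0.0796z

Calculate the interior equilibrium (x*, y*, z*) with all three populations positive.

From dz/dt = 0: 0.00997y* = 0.0796, so y* = 7.98.
From dx/dt = 0: 0.742(1 - x*/327) = 0.0389·7.98, giving x* = 327·(1 - 0.419) = 190.
From dy/dt = 0: 0.00692·190 - 0.504 = 0.0239z*, so z* = 0.812/0.0239 = 34.

x* ≈ 190, y* ≈ 7.98, z* ≈ 34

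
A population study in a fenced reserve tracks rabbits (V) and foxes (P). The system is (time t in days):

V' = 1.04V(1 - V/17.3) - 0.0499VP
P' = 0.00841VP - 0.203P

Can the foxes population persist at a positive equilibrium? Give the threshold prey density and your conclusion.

The predator equation gives dP/dt > 0 only when V > 0.203/0.00841 = 24.1.
Without the predator, V → K = 17.3. Since 17.3 < 24.1, the predator cannot invade.

Threshold V = 24.1; K < 24.1, so no, the predator goes extinct.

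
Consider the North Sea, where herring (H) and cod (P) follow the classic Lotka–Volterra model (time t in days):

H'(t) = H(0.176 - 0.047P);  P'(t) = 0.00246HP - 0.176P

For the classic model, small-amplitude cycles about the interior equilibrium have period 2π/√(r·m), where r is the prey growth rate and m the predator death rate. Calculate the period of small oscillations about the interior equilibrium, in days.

Here r = 0.176 and m = 0.176, so r·m = 0.031.
ω = √0.031 = 0.176 per day, hence T = 2π/ω ≈ 35.7 days.

T ≈ 35.7 days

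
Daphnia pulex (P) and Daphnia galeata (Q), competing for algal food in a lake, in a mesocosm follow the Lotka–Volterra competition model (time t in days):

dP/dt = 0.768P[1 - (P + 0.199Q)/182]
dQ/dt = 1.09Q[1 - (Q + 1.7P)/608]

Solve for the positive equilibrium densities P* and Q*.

P* ≈ 92.2, Q* ≈ 451

Setting both brackets to zero gives the nullclines P + 0.199Q = 182 and 1.7P + Q = 608.
Substituting Q = 608 - 1.7P into the first: P(1 - 0.199·1.7) = 182 - 0.199·608.
So P* = 61/0.662 = 92.2, and then Q* = 608 - 1.7·92.2 = 451.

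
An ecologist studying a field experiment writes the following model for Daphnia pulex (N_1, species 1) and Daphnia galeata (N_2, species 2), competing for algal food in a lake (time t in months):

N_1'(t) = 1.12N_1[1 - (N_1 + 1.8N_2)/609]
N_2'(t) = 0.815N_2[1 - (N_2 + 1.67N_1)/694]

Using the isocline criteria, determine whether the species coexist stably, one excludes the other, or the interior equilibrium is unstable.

Compare the nullcline intercepts: K1/α12 = 609/1.8 = 338 < K2 = 694; K2/α21 = 694/1.67 = 416 < K1 = 609.
Since both are reversed, neither can invade when rare; the interior point is a saddle.

unstable coexistence (outcome depends on initial conditions)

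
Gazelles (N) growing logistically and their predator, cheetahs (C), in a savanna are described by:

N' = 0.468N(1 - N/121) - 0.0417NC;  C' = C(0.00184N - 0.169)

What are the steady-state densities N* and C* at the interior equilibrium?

From dC/dt = 0 with C > 0: 0.00184N* = 0.169, so N* = 91.8.
Substitute into dN/dt = 0: 0.468(1 - 91.8/121) = 0.0417C*.
The bracket is 0.241, giving C* = 0.113/0.0417 = 2.7.

N* ≈ 91.8, C* ≈ 2.7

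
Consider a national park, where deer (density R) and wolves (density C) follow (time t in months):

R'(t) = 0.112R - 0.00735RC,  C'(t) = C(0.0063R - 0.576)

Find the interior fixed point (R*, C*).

Set dC/dt = 0 with C > 0: 0.0063R - 0.576 = 0, so R* = 0.576/0.0063 = 91.4.
Set dR/dt = 0 with R > 0: 0.112 - 0.00735C = 0, so C* = 0.112/0.00735 = 15.2.

R* ≈ 91.4, C* ≈ 15.2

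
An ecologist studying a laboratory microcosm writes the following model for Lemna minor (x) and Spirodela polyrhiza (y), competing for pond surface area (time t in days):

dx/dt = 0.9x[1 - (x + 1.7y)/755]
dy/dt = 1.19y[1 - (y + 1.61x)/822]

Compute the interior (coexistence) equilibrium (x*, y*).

x* ≈ 370, y* ≈ 227

Setting both brackets to zero gives the nullclines x + 1.7y = 755 and 1.61x + y = 822.
Substituting y = 822 - 1.61x into the first: x(1 - 1.7·1.61) = 755 - 1.7·822.
So x* = -642/-1.74 = 370, and then y* = 822 - 1.61·370 = 227.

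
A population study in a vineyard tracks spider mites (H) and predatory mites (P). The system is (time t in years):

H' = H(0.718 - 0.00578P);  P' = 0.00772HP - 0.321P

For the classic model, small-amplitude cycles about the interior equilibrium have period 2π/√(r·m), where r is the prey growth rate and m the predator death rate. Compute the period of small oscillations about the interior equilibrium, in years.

Here r = 0.718 and m = 0.321, so r·m = 0.23.
ω = √0.23 = 0.48 per year, hence T = 2π/ω ≈ 13.1 years.

T ≈ 13.1 years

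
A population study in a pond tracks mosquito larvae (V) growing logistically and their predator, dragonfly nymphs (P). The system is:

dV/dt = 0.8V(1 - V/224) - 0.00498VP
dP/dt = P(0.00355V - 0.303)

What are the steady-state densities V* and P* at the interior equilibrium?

From dP/dt = 0 with P > 0: 0.00355V* = 0.303, so V* = 85.4.
Substitute into dV/dt = 0: 0.8(1 - 85.4/224) = 0.00498P*.
The bracket is 0.619, giving P* = 0.495/0.00498 = 99.4.

V* ≈ 85.4, P* ≈ 99.4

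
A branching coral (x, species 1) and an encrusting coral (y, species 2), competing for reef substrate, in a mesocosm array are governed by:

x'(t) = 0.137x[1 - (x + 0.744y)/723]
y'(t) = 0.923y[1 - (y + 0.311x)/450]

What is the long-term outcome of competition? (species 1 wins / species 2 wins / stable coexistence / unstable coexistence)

stable coexistence

Compare the nullcline intercepts: K1/α12 = 723/0.744 = 972 > K2 = 450; K2/α21 = 450/0.311 = 1450 > K1 = 723.
Since both inequalities hold, each species can invade when rare, so the interior equilibrium is stable.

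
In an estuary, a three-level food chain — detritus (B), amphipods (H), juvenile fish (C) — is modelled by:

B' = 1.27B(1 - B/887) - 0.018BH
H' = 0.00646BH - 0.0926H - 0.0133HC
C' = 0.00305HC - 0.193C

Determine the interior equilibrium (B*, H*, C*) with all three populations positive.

From dC/dt = 0: 0.00305H* = 0.193, so H* = 63.3.
From dB/dt = 0: 1.27(1 - B*/887) = 0.018·63.3, giving B* = 887·(1 - 0.897) = 91.5.
From dH/dt = 0: 0.00646·91.5 - 0.0926 = 0.0133C*, so C* = 0.498/0.0133 = 37.5.

B* ≈ 91.5, H* ≈ 63.3, C* ≈ 37.5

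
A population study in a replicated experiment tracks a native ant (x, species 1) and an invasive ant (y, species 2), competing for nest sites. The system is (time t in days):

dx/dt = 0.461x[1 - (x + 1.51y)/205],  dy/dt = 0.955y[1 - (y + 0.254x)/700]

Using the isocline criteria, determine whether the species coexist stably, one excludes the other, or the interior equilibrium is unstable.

species 2 excludes species 1

Compare the nullcline intercepts: K1/α12 = 205/1.51 = 136 < K2 = 700; K2/α21 = 700/0.254 = 2760 > K1 = 205.
Since the inequalities point opposite ways, species 2 can invade but species 1 cannot.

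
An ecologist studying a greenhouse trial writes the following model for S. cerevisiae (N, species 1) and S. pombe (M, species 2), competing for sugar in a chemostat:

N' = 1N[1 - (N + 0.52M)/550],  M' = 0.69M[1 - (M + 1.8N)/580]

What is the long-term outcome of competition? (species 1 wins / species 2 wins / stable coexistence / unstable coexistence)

species 1 excludes species 2

Compare the nullcline intercepts: K1/α12 = 550/0.52 = 1060 > K2 = 580; K2/α21 = 580/1.8 = 322 < K1 = 550.
Since the inequalities point opposite ways, species 1 can invade but species 2 cannot.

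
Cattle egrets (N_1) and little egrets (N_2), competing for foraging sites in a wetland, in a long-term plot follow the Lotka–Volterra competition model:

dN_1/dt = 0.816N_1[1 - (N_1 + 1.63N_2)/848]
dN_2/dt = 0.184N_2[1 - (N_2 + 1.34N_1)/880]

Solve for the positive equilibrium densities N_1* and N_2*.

N_1* ≈ 495, N_2* ≈ 216

Setting both brackets to zero gives the nullclines N_1 + 1.63N_2 = 848 and 1.34N_1 + N_2 = 880.
Substituting N_2 = 880 - 1.34N_1 into the first: N_1(1 - 1.63·1.34) = 848 - 1.63·880.
So N_1* = -586/-1.18 = 495, and then N_2* = 880 - 1.34·495 = 216.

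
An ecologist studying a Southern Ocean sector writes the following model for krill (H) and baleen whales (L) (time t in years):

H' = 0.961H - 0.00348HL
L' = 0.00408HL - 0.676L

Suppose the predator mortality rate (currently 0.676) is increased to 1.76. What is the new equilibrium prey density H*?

H* ≈ 431

At the interior fixed point, setting dL/dt = 0 with L > 0 fixes H* = (predator death rate)/(HL coefficient) — independent of the other coefficients.
With the change, H* = 1.76/0.00408 = 431; it rises from 166.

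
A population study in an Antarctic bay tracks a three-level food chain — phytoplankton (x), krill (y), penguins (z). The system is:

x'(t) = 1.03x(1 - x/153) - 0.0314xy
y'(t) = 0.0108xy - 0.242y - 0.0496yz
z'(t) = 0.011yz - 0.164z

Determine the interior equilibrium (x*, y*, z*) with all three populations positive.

x* ≈ 83.5, y* ≈ 14.9, z* ≈ 13.3

From dz/dt = 0: 0.011y* = 0.164, so y* = 14.9.
From dx/dt = 0: 1.03(1 - x*/153) = 0.0314·14.9, giving x* = 153·(1 - 0.455) = 83.5.
From dy/dt = 0: 0.0108·83.5 - 0.242 = 0.0496z*, so z* = 0.659/0.0496 = 13.3.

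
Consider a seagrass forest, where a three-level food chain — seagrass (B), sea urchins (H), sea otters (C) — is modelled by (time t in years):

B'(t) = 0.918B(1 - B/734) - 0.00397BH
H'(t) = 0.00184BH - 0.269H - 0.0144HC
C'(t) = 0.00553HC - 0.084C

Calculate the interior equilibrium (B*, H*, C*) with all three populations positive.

From dC/dt = 0: 0.00553H* = 0.084, so H* = 15.2.
From dB/dt = 0: 0.918(1 - B*/734) = 0.00397·15.2, giving B* = 734·(1 - 0.0657) = 686.
From dH/dt = 0: 0.00184·686 - 0.269 = 0.0144C*, so C* = 0.993/0.0144 = 68.9.

B* ≈ 686, H* ≈ 15.2, C* ≈ 68.9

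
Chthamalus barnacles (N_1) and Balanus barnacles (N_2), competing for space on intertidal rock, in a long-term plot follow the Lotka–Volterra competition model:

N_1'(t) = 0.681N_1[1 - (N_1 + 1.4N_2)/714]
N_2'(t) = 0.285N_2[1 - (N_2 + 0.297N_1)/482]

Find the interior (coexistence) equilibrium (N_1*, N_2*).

N_1* ≈ 67.1, N_2* ≈ 462

Setting both brackets to zero gives the nullclines N_1 + 1.4N_2 = 714 and 0.297N_1 + N_2 = 482.
Substituting N_2 = 482 - 0.297N_1 into the first: N_1(1 - 1.4·0.297) = 714 - 1.4·482.
So N_1* = 39.2/0.584 = 67.1, and then N_2* = 482 - 0.297·67.1 = 462.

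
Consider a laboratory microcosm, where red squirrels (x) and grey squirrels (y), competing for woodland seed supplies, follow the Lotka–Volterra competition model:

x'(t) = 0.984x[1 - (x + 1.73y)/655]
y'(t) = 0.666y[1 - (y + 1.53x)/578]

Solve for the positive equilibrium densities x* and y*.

x* ≈ 209, y* ≈ 258

Setting both brackets to zero gives the nullclines x + 1.73y = 655 and 1.53x + y = 578.
Substituting y = 578 - 1.53x into the first: x(1 - 1.73·1.53) = 655 - 1.73·578.
So x* = -345/-1.65 = 209, and then y* = 578 - 1.53·209 = 258.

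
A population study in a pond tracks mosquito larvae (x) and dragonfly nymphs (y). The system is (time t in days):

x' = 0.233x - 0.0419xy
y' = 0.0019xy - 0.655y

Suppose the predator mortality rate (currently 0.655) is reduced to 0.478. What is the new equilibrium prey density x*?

x* ≈ 252

At the interior fixed point, setting dy/dt = 0 with y > 0 fixes x* = (predator death rate)/(xy coefficient) — independent of the other coefficients.
With the change, x* = 0.478/0.0019 = 252; it falls from 345.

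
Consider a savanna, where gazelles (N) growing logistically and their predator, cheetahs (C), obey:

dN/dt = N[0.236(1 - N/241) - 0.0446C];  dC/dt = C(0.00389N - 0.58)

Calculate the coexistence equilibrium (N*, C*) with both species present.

From dC/dt = 0 with C > 0: 0.00389N* = 0.58, so N* = 149.
Substitute into dN/dt = 0: 0.236(1 - 149/241) = 0.0446C*.
The bracket is 0.381, giving C* = 0.09/0.0446 = 2.02.

N* ≈ 149, C* ≈ 2.02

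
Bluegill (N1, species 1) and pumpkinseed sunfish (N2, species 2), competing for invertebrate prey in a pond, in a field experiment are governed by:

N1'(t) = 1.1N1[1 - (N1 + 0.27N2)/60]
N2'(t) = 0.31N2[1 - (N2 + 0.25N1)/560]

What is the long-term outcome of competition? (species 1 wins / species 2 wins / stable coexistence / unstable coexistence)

Compare the nullcline intercepts: K1/α12 = 60/0.27 = 222 < K2 = 560; K2/α21 = 560/0.25 = 2240 > K1 = 60.
Since the inequalities point opposite ways, species 2 can invade but species 1 cannot.

species 2 excludes species 1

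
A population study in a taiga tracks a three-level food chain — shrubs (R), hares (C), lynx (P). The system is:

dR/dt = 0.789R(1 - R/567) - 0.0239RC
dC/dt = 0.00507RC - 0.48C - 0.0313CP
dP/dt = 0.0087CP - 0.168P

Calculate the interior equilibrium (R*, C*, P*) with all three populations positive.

R* ≈ 235, C* ≈ 19.3, P* ≈ 22.8

From dP/dt = 0: 0.0087C* = 0.168, so C* = 19.3.
From dR/dt = 0: 0.789(1 - R*/567) = 0.0239·19.3, giving R* = 567·(1 - 0.585) = 235.
From dC/dt = 0: 0.00507·235 - 0.48 = 0.0313P*, so P* = 0.713/0.0313 = 22.8.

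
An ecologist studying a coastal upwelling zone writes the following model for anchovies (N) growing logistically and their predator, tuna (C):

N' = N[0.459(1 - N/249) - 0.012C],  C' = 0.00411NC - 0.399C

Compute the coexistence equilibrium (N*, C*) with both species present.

From dC/dt = 0 with C > 0: 0.00411N* = 0.399, so N* = 97.1.
Substitute into dN/dt = 0: 0.459(1 - 97.1/249) = 0.012C*.
The bracket is 0.61, giving C* = 0.28/0.012 = 23.3.

N* ≈ 97.1, C* ≈ 23.3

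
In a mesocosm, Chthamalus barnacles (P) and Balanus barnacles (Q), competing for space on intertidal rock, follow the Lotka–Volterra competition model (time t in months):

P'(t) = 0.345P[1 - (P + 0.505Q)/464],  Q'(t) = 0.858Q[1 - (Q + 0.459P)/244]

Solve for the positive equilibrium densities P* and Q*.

P* ≈ 444, Q* ≈ 40.4

Setting both brackets to zero gives the nullclines P + 0.505Q = 464 and 0.459P + Q = 244.
Substituting Q = 244 - 0.459P into the first: P(1 - 0.505·0.459) = 464 - 0.505·244.
So P* = 341/0.768 = 444, and then Q* = 244 - 0.459·444 = 40.4.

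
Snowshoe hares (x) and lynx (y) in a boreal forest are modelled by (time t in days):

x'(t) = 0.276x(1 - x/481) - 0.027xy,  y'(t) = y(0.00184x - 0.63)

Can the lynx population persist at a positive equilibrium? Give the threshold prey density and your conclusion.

The predator equation gives dy/dt > 0 only when x > 0.63/0.00184 = 342.
Without the predator, x → K = 481. Since 481 > 342, the predator can invade and persist.

Threshold x = 342; K > 342, so yes, the predator persists.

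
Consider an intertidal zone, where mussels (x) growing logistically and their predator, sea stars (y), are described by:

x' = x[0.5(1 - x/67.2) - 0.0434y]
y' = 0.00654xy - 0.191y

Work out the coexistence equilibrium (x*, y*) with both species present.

x* ≈ 29.2, y* ≈ 6.51

From dy/dt = 0 with y > 0: 0.00654x* = 0.191, so x* = 29.2.
Substitute into dx/dt = 0: 0.5(1 - 29.2/67.2) = 0.0434y*.
The bracket is 0.565, giving y* = 0.283/0.0434 = 6.51.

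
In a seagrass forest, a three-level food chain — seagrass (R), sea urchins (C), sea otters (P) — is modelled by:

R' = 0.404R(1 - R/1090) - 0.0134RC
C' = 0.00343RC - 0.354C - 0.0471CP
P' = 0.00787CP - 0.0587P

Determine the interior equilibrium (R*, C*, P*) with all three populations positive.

R* ≈ 820, C* ≈ 7.46, P* ≈ 52.2

From dP/dt = 0: 0.00787C* = 0.0587, so C* = 7.46.
From dR/dt = 0: 0.404(1 - R*/1090) = 0.0134·7.46, giving R* = 1090·(1 - 0.247) = 820.
From dC/dt = 0: 0.00343·820 - 0.354 = 0.0471P*, so P* = 2.46/0.0471 = 52.2.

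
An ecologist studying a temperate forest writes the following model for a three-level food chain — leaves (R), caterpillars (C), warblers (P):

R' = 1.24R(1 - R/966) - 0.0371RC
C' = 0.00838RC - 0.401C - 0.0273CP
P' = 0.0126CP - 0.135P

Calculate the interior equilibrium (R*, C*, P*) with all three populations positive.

R* ≈ 656, C* ≈ 10.7, P* ≈ 187

From dP/dt = 0: 0.0126C* = 0.135, so C* = 10.7.
From dR/dt = 0: 1.24(1 - R*/966) = 0.0371·10.7, giving R* = 966·(1 - 0.321) = 656.
From dC/dt = 0: 0.00838·656 - 0.401 = 0.0273P*, so P* = 5.1/0.0273 = 187.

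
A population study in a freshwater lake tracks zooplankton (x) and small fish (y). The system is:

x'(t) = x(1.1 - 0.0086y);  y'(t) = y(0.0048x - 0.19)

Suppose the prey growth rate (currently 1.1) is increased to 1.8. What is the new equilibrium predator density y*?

y* ≈ 209

At the interior fixed point, setting dx/dt = 0 with x > 0 fixes y* = (prey growth rate)/(xy coefficient) — independent of the other coefficients.
With the change, y* = 1.8/0.0086 = 209; it rises from 128.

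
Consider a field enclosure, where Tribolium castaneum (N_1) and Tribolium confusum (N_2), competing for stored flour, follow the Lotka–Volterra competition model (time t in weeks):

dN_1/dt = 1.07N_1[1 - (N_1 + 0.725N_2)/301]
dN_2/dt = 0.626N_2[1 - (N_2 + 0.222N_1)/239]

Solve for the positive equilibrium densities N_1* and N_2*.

N_1* ≈ 152, N_2* ≈ 205

Setting both brackets to zero gives the nullclines N_1 + 0.725N_2 = 301 and 0.222N_1 + N_2 = 239.
Substituting N_2 = 239 - 0.222N_1 into the first: N_1(1 - 0.725·0.222) = 301 - 0.725·239.
So N_1* = 128/0.839 = 152, and then N_2* = 239 - 0.222·152 = 205.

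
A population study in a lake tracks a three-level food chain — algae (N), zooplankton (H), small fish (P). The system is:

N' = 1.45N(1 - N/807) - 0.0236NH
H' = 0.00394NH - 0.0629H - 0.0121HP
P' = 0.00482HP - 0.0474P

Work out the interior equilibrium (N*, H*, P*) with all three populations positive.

N* ≈ 678, H* ≈ 9.83, P* ≈ 216

From dP/dt = 0: 0.00482H* = 0.0474, so H* = 9.83.
From dN/dt = 0: 1.45(1 - N*/807) = 0.0236·9.83, giving N* = 807·(1 - 0.16) = 678.
From dH/dt = 0: 0.00394·678 - 0.0629 = 0.0121P*, so P* = 2.61/0.0121 = 216.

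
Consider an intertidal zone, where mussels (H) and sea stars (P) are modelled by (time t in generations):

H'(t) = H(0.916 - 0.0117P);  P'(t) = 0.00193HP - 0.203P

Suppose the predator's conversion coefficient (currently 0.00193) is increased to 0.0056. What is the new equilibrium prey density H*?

H* ≈ 36.2

At the interior fixed point, setting dP/dt = 0 with P > 0 fixes H* = (predator death rate)/(HP coefficient) — independent of the other coefficients.
With the change, H* = 0.203/0.0056 = 36.2; it falls from 105.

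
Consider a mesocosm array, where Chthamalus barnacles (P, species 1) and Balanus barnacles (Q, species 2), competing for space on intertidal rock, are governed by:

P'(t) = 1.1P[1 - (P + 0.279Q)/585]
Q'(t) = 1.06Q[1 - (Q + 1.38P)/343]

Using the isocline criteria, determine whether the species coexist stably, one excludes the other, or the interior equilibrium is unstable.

Compare the nullcline intercepts: K1/α12 = 585/0.279 = 2100 > K2 = 343; K2/α21 = 343/1.38 = 249 < K1 = 585.
Since the inequalities point opposite ways, species 1 can invade but species 2 cannot.

species 1 excludes species 2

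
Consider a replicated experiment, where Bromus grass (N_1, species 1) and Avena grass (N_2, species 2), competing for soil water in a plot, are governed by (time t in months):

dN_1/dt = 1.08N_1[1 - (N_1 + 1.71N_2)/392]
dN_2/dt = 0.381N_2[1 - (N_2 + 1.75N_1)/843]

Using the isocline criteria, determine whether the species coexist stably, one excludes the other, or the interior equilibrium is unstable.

species 2 excludes species 1

Compare the nullcline intercepts: K1/α12 = 392/1.71 = 229 < K2 = 843; K2/α21 = 843/1.75 = 482 > K1 = 392.
Since the inequalities point opposite ways, species 2 can invade but species 1 cannot.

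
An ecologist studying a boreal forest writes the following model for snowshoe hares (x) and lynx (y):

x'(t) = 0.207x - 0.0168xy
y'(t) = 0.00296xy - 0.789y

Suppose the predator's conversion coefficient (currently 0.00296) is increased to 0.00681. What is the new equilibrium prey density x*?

At the interior fixed point, setting dy/dt = 0 with y > 0 fixes x* = (predator death rate)/(xy coefficient) — independent of the other coefficients.
With the change, x* = 0.789/0.00681 = 116; it falls from 267.

x* ≈ 116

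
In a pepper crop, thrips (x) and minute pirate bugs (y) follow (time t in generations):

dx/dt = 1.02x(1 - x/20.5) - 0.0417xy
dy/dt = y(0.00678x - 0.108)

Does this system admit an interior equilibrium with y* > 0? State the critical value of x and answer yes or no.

The predator equation gives dy/dt > 0 only when x > 0.108/0.00678 = 15.9.
Without the predator, x → K = 20.5. Since 20.5 > 15.9, the predator can invade and persist.

Threshold x = 15.9; K > 15.9, so yes, the predator persists.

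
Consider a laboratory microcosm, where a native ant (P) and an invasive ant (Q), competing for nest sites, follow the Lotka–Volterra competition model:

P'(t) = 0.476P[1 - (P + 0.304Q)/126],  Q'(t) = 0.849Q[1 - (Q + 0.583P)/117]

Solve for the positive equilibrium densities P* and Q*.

P* ≈ 110, Q* ≈ 52.9

Setting both brackets to zero gives the nullclines P + 0.304Q = 126 and 0.583P + Q = 117.
Substituting Q = 117 - 0.583P into the first: P(1 - 0.304·0.583) = 126 - 0.304·117.
So P* = 90.4/0.823 = 110, and then Q* = 117 - 0.583·110 = 52.9.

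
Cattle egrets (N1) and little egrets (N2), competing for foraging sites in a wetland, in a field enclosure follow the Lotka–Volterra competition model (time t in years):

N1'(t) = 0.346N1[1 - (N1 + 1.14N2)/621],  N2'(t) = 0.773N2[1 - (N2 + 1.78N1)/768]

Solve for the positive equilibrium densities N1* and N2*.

N1* ≈ 247, N2* ≈ 328

Setting both brackets to zero gives the nullclines N1 + 1.14N2 = 621 and 1.78N1 + N2 = 768.
Substituting N2 = 768 - 1.78N1 into the first: N1(1 - 1.14·1.78) = 621 - 1.14·768.
So N1* = -255/-1.03 = 247, and then N2* = 768 - 1.78·247 = 328.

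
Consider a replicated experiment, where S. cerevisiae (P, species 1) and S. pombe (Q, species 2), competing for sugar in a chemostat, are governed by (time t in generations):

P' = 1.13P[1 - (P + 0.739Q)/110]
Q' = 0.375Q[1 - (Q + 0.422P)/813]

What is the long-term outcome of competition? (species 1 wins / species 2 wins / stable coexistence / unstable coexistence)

species 2 excludes species 1

Compare the nullcline intercepts: K1/α12 = 110/0.739 = 149 < K2 = 813; K2/α21 = 813/0.422 = 1930 > K1 = 110.
Since the inequalities point opposite ways, species 2 can invade but species 1 cannot.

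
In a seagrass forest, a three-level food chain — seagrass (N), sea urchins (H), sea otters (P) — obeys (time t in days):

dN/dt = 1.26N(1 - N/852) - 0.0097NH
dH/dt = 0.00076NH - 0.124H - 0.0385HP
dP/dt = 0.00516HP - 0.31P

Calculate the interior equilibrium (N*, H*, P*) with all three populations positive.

N* ≈ 458, H* ≈ 60.1, P* ≈ 5.82

From dP/dt = 0: 0.00516H* = 0.31, so H* = 60.1.
From dN/dt = 0: 1.26(1 - N*/852) = 0.0097·60.1, giving N* = 852·(1 - 0.463) = 458.
From dH/dt = 0: 0.00076·458 - 0.124 = 0.0385P*, so P* = 0.224/0.0385 = 5.82.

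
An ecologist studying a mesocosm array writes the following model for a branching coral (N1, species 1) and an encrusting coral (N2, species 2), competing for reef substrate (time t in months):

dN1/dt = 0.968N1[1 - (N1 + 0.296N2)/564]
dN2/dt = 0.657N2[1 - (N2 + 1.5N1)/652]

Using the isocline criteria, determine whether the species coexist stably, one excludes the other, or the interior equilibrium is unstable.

species 1 excludes species 2

Compare the nullcline intercepts: K1/α12 = 564/0.296 = 1910 > K2 = 652; K2/α21 = 652/1.5 = 435 < K1 = 564.
Since the inequalities point opposite ways, species 1 can invade but species 2 cannot.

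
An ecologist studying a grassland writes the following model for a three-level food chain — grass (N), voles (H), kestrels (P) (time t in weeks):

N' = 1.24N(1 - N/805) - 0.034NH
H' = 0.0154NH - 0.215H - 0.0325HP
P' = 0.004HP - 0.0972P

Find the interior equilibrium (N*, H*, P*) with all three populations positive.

N* ≈ 269, H* ≈ 24.3, P* ≈ 121

From dP/dt = 0: 0.004H* = 0.0972, so H* = 24.3.
From dN/dt = 0: 1.24(1 - N*/805) = 0.034·24.3, giving N* = 805·(1 - 0.666) = 269.
From dH/dt = 0: 0.0154·269 - 0.215 = 0.0325P*, so P* = 3.92/0.0325 = 121.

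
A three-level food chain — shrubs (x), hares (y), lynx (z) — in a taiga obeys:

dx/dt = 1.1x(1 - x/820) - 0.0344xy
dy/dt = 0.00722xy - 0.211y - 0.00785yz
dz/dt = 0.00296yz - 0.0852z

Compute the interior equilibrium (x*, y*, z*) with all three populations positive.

x* ≈ 81.9, y* ≈ 28.8, z* ≈ 48.4

From dz/dt = 0: 0.00296y* = 0.0852, so y* = 28.8.
From dx/dt = 0: 1.1(1 - x*/820) = 0.0344·28.8, giving x* = 820·(1 - 0.9) = 81.9.
From dy/dt = 0: 0.00722·81.9 - 0.211 = 0.00785z*, so z* = 0.38/0.00785 = 48.4.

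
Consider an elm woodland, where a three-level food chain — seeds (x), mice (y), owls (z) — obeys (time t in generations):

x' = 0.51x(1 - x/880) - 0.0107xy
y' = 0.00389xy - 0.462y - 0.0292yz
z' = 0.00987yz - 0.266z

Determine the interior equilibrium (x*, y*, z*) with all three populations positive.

From dz/dt = 0: 0.00987y* = 0.266, so y* = 27.
From dx/dt = 0: 0.51(1 - x*/880) = 0.0107·27, giving x* = 880·(1 - 0.565) = 382.
From dy/dt = 0: 0.00389·382 - 0.462 = 0.0292z*, so z* = 1.03/0.0292 = 35.1.

x* ≈ 382, y* ≈ 27, z* ≈ 35.1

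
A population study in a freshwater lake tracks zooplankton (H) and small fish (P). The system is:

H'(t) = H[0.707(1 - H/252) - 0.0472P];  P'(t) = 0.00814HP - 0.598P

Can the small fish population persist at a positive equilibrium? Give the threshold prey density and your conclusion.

The predator equation gives dP/dt > 0 only when H > 0.598/0.00814 = 73.5.
Without the predator, H → K = 252. Since 252 > 73.5, the predator can invade and persist.

Threshold H = 73.5; K > 73.5, so yes, the predator persists.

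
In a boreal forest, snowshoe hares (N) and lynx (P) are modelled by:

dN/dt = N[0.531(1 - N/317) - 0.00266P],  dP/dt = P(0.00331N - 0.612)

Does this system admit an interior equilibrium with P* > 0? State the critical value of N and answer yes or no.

The predator equation gives dP/dt > 0 only when N > 0.612/0.00331 = 185.
Without the predator, N → K = 317. Since 317 > 185, the predator can invade and persist.

Threshold N = 185; K > 185, so yes, the predator persists.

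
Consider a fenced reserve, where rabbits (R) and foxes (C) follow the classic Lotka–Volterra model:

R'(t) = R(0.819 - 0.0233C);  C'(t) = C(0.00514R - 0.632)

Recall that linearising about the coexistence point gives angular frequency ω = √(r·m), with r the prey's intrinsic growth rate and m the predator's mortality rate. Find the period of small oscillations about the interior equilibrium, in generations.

T ≈ 8.73 generations

Here r = 0.819 and m = 0.632, so r·m = 0.518.
ω = √0.518 = 0.719 per generation, hence T = 2π/ω ≈ 8.73 generations.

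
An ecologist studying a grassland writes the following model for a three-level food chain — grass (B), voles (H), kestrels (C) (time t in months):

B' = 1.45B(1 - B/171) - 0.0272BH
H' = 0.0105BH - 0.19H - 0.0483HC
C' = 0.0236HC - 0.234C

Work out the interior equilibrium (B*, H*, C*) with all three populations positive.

From dC/dt = 0: 0.0236H* = 0.234, so H* = 9.92.
From dB/dt = 0: 1.45(1 - B*/171) = 0.0272·9.92, giving B* = 171·(1 - 0.186) = 139.
From dH/dt = 0: 0.0105·139 - 0.19 = 0.0483C*, so C* = 1.27/0.0483 = 26.3.

B* ≈ 139, H* ≈ 9.92, C* ≈ 26.3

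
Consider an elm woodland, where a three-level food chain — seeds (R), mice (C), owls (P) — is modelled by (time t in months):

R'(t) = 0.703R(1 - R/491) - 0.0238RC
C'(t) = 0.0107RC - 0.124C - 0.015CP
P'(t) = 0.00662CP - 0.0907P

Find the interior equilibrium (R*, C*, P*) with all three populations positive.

R* ≈ 263, C* ≈ 13.7, P* ≈ 180

From dP/dt = 0: 0.00662C* = 0.0907, so C* = 13.7.
From dR/dt = 0: 0.703(1 - R*/491) = 0.0238·13.7, giving R* = 491·(1 - 0.464) = 263.
From dC/dt = 0: 0.0107·263 - 0.124 = 0.015P*, so P* = 2.69/0.015 = 180.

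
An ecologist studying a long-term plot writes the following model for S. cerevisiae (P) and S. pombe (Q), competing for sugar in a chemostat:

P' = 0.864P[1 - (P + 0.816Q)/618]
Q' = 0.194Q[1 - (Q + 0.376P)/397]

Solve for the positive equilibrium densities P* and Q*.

P* ≈ 424, Q* ≈ 238

Setting both brackets to zero gives the nullclines P + 0.816Q = 618 and 0.376P + Q = 397.
Substituting Q = 397 - 0.376P into the first: P(1 - 0.816·0.376) = 618 - 0.816·397.
So P* = 294/0.693 = 424, and then Q* = 397 - 0.376·424 = 238.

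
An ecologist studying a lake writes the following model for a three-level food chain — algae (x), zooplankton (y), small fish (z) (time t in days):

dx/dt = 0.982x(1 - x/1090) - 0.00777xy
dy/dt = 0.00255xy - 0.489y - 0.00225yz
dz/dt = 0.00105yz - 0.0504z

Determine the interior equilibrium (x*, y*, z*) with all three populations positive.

From dz/dt = 0: 0.00105y* = 0.0504, so y* = 48.
From dx/dt = 0: 0.982(1 - x*/1090) = 0.00777·48, giving x* = 1090·(1 - 0.38) = 676.
From dy/dt = 0: 0.00255·676 - 0.489 = 0.00225z*, so z* = 1.23/0.00225 = 549.

x* ≈ 676, y* ≈ 48, z* ≈ 549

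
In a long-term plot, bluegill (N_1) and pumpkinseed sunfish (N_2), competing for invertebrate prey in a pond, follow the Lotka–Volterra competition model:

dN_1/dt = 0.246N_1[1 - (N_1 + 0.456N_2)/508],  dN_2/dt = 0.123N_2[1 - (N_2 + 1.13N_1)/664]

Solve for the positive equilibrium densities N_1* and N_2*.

N_1* ≈ 423, N_2* ≈ 186

Setting both brackets to zero gives the nullclines N_1 + 0.456N_2 = 508 and 1.13N_1 + N_2 = 664.
Substituting N_2 = 664 - 1.13N_1 into the first: N_1(1 - 0.456·1.13) = 508 - 0.456·664.
So N_1* = 205/0.485 = 423, and then N_2* = 664 - 1.13·423 = 186.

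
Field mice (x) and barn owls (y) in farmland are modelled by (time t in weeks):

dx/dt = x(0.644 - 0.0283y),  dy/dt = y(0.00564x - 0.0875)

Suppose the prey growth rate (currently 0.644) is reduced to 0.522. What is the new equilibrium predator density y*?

y* ≈ 18.4

At the interior fixed point, setting dx/dt = 0 with x > 0 fixes y* = (prey growth rate)/(xy coefficient) — independent of the other coefficients.
With the change, y* = 0.522/0.0283 = 18.4; it falls from 22.8.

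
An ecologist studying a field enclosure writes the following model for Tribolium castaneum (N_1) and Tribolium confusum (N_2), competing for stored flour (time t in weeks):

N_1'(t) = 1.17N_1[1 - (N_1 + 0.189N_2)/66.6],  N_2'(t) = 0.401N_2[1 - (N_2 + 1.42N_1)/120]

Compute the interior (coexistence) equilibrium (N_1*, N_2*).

Setting both brackets to zero gives the nullclines N_1 + 0.189N_2 = 66.6 and 1.42N_1 + N_2 = 120.
Substituting N_2 = 120 - 1.42N_1 into the first: N_1(1 - 0.189·1.42) = 66.6 - 0.189·120.
So N_1* = 43.9/0.732 = 60, and then N_2* = 120 - 1.42·60 = 34.8.

N_1* ≈ 60, N_2* ≈ 34.8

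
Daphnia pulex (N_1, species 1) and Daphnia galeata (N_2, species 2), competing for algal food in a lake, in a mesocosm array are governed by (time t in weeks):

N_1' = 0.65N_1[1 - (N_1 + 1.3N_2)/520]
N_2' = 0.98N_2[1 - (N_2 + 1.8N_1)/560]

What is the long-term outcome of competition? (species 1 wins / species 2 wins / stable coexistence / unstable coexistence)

unstable coexistence (outcome depends on initial conditions)

Compare the nullcline intercepts: K1/α12 = 520/1.3 = 400 < K2 = 560; K2/α21 = 560/1.8 = 311 < K1 = 520.
Since both are reversed, neither can invade when rare; the interior point is a saddle.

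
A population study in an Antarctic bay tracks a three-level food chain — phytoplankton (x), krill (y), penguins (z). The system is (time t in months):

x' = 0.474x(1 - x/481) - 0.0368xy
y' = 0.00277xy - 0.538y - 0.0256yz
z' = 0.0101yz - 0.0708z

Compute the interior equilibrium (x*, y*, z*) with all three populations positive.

x* ≈ 219, y* ≈ 7.01, z* ≈ 2.71

From dz/dt = 0: 0.0101y* = 0.0708, so y* = 7.01.
From dx/dt = 0: 0.474(1 - x*/481) = 0.0368·7.01, giving x* = 481·(1 - 0.544) = 219.
From dy/dt = 0: 0.00277·219 - 0.538 = 0.0256z*, so z* = 0.0693/0.0256 = 2.71.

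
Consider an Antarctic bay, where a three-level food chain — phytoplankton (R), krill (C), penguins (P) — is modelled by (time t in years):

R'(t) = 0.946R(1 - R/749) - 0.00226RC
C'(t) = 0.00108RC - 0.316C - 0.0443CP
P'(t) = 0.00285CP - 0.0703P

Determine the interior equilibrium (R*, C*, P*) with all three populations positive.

From dP/dt = 0: 0.00285C* = 0.0703, so C* = 24.7.
From dR/dt = 0: 0.946(1 - R*/749) = 0.00226·24.7, giving R* = 749·(1 - 0.0589) = 705.
From dC/dt = 0: 0.00108·705 - 0.316 = 0.0443P*, so P* = 0.445/0.0443 = 10.1.

R* ≈ 705, C* ≈ 24.7, P* ≈ 10.1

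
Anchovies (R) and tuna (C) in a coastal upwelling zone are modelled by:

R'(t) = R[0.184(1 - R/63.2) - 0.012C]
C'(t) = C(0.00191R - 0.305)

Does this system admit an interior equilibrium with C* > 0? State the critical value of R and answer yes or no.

The predator equation gives dC/dt > 0 only when R > 0.305/0.00191 = 160.
Without the predator, R → K = 63.2. Since 63.2 < 160, the predator cannot invade.

Threshold R = 160; K < 160, so no, the predator goes extinct.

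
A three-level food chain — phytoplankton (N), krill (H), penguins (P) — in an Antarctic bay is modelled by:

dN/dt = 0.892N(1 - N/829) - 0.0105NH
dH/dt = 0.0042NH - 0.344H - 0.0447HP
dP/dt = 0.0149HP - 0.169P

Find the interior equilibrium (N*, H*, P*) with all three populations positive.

From dP/dt = 0: 0.0149H* = 0.169, so H* = 11.3.
From dN/dt = 0: 0.892(1 - N*/829) = 0.0105·11.3, giving N* = 829·(1 - 0.134) = 718.
From dH/dt = 0: 0.0042·718 - 0.344 = 0.0447P*, so P* = 2.67/0.0447 = 59.8.

N* ≈ 718, H* ≈ 11.3, P* ≈ 59.8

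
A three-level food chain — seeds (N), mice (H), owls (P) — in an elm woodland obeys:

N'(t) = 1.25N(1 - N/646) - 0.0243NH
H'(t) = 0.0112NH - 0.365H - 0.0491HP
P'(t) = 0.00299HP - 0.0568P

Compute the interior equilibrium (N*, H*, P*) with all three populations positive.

From dP/dt = 0: 0.00299H* = 0.0568, so H* = 19.
From dN/dt = 0: 1.25(1 - N*/646) = 0.0243·19, giving N* = 646·(1 - 0.369) = 407.
From dH/dt = 0: 0.0112·407 - 0.365 = 0.0491P*, so P* = 4.2/0.0491 = 85.5.

N* ≈ 407, H* ≈ 19, P* ≈ 85.5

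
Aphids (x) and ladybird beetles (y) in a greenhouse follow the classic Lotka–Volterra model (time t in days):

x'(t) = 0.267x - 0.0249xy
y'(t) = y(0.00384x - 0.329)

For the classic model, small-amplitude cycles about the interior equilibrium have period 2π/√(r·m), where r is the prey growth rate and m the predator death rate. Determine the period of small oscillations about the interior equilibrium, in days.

Here r = 0.267 and m = 0.329, so r·m = 0.0878.
ω = √0.0878 = 0.296 per day, hence T = 2π/ω ≈ 21.2 days.

T ≈ 21.2 days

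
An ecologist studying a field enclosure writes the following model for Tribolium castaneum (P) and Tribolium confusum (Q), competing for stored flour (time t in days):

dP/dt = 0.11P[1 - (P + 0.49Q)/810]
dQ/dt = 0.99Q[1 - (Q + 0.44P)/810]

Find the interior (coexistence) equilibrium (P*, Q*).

P* ≈ 527, Q* ≈ 578

Setting both brackets to zero gives the nullclines P + 0.49Q = 810 and 0.44P + Q = 810.
Substituting Q = 810 - 0.44P into the first: P(1 - 0.49·0.44) = 810 - 0.49·810.
So P* = 413/0.784 = 527, and then Q* = 810 - 0.44·527 = 578.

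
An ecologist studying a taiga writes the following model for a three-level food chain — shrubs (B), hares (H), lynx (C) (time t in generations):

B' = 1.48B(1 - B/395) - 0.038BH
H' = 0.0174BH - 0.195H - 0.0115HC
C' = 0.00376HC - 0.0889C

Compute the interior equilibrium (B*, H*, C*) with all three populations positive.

B* ≈ 155, H* ≈ 23.6, C* ≈ 218

From dC/dt = 0: 0.00376H* = 0.0889, so H* = 23.6.
From dB/dt = 0: 1.48(1 - B*/395) = 0.038·23.6, giving B* = 395·(1 - 0.607) = 155.
From dH/dt = 0: 0.0174·155 - 0.195 = 0.0115C*, so C* = 2.51/0.0115 = 218.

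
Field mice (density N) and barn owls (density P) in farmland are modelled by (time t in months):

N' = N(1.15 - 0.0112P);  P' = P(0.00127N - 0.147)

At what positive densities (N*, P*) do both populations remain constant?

N* ≈ 116, P* ≈ 103

Set dP/dt = 0 with P > 0: 0.00127N - 0.147 = 0, so N* = 0.147/0.00127 = 116.
Set dN/dt = 0 with N > 0: 1.15 - 0.0112P = 0, so P* = 1.15/0.0112 = 103.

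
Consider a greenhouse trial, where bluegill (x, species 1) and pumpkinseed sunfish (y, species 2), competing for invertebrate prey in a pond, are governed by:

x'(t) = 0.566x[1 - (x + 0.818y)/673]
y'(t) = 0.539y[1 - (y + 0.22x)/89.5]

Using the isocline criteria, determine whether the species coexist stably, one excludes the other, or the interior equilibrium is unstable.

species 1 excludes species 2

Compare the nullcline intercepts: K1/α12 = 673/0.818 = 823 > K2 = 89.5; K2/α21 = 89.5/0.22 = 407 < K1 = 673.
Since the inequalities point opposite ways, species 1 can invade but species 2 cannot.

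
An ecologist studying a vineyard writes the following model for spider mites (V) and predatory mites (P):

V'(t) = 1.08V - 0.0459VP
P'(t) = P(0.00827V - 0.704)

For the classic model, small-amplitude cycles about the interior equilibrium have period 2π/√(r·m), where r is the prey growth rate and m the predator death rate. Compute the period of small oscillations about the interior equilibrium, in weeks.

T ≈ 7.21 weeks

Here r = 1.08 and m = 0.704, so r·m = 0.76.
ω = √0.76 = 0.872 per week, hence T = 2π/ω ≈ 7.21 weeks.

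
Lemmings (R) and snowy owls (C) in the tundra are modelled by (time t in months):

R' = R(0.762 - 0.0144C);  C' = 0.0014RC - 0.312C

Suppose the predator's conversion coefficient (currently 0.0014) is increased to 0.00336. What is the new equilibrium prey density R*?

At the interior fixed point, setting dC/dt = 0 with C > 0 fixes R* = (predator death rate)/(RC coefficient) — independent of the other coefficients.
With the change, R* = 0.312/0.00336 = 92.9; it falls from 223.

R* ≈ 92.9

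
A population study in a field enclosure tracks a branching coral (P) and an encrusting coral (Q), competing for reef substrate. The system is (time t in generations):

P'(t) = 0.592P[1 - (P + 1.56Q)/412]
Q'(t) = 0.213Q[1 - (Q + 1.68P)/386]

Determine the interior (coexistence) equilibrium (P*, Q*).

P* ≈ 117, Q* ≈ 189

Setting both brackets to zero gives the nullclines P + 1.56Q = 412 and 1.68P + Q = 386.
Substituting Q = 386 - 1.68P into the first: P(1 - 1.56·1.68) = 412 - 1.56·386.
So P* = -190/-1.62 = 117, and then Q* = 386 - 1.68·117 = 189.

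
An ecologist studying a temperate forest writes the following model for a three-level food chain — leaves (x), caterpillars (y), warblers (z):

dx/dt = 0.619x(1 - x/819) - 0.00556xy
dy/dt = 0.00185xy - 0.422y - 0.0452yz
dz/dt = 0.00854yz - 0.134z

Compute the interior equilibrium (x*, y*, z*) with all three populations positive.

x* ≈ 704, y* ≈ 15.7, z* ≈ 19.5

From dz/dt = 0: 0.00854y* = 0.134, so y* = 15.7.
From dx/dt = 0: 0.619(1 - x*/819) = 0.00556·15.7, giving x* = 819·(1 - 0.141) = 704.
From dy/dt = 0: 0.00185·704 - 0.422 = 0.0452z*, so z* = 0.88/0.0452 = 19.5.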